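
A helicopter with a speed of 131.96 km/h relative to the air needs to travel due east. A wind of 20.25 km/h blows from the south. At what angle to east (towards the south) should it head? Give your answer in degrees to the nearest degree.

The wind pushes perpendicular to the desired track; the heading must have a component into the wind equal to 20.25 km/h: 131.96 sin θ = 20.25.
sin θ = 0.1535, so θ = 8.827°.

9°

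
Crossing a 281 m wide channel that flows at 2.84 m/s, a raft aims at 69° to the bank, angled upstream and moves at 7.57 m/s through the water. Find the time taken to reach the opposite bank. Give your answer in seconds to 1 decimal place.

39.8 s

The component of the raft's velocity perpendicular to the bank is 7.57 × sin 69° = 7.067 m/s.
Only the cross-stream component determines the crossing time; the current contributes nothing perpendicular to the bank.
Time = 281 / 7.067 = 39.761 s.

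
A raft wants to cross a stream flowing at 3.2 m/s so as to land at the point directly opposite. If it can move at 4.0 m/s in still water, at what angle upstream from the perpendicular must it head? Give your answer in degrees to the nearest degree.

To cancel the current, the upstream component of the raft's velocity must equal the flow: 4.0 sin θ = 3.2.
sin θ = 3.2 / 4.0 = 0.8000.
θ = arcsin(0.8000) = 53.130°.

53°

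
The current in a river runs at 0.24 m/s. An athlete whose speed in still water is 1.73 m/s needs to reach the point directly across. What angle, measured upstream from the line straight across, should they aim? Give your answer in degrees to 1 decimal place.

To cancel the current, the upstream component of the athlete's velocity must equal the flow: 1.73 sin θ = 0.24.
sin θ = 0.24 / 1.73 = 0.1387.
θ = arcsin(0.1387) = 7.974°.

8.0°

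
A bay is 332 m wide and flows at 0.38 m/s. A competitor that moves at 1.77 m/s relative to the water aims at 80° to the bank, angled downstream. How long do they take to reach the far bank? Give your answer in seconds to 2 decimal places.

The component of the competitor's velocity perpendicular to the bank is 1.77 × sin 80° = 1.743 m/s.
The flow acts along the bank and has no component across it.
Time = 332 / 1.743 = 190.464 s.

190.46 s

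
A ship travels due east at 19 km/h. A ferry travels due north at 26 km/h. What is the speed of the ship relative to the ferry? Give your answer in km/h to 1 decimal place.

32.2 km/h

Taking east as x and north as y: ship velocity = (19.000, 0.000) km/h; ferry velocity = (0.000, 26.000) km/h.
Velocity of ship relative to ferry = (19.000, 0.000) − (0.000, 26.000) = (19.000, -26.000) km/h.
Magnitude = |(19.000, -26.000)| = 32.202 km/h.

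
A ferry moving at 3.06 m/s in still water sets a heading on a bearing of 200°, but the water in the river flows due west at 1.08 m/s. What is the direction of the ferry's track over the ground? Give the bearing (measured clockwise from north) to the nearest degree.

216°

Taking east as x and north as y: velocity relative to the water = (-1.047, -2.875) m/s; the water relative to ground = (-1.080, 0.000) m/s.
Velocity relative to ground = (-1.047, -2.875) + (-1.080, 0.000) = (-2.127, -2.875) m/s.
Bearing = atan2(-2.13, -2.88) = 216.49° clockwise from north.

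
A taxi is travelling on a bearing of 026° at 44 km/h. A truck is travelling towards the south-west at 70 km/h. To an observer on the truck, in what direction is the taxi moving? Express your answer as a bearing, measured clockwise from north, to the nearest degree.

038°

Taking east as x and north as y: taxi velocity = (19.288, 39.547) km/h; truck velocity = (-49.497, -49.497) km/h.
Velocity of taxi relative to truck = (19.288, 39.547) − (-49.497, -49.497) = (68.786, 89.044) km/h.
Bearing = atan2(68.79, 89.04) = 37.69° clockwise from north.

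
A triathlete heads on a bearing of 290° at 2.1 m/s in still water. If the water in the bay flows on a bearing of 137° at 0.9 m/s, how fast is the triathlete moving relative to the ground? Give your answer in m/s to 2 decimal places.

1.36 m/s

Taking east as x and north as y: velocity relative to the water = (-1.973, 0.718) m/s; the water relative to ground = (0.614, -0.658) m/s.
Velocity relative to ground = (-1.973, 0.718) + (0.614, -0.658) = (-1.360, 0.060) m/s.
Speed = |(-1.360, 0.060)| = 1.361 m/s.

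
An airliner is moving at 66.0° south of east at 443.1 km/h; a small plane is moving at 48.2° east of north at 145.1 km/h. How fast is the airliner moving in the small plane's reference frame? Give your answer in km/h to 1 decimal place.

Taking east as x and north as y: airliner velocity = (180.225, -404.792) km/h; small plane velocity = (108.169, 96.714) km/h.
Velocity of airliner relative to small plane = (180.225, -404.792) − (108.169, 96.714) = (72.056, -501.506) km/h.
Magnitude = |(72.056, -501.506)| = 506.656 km/h.

506.7 km/h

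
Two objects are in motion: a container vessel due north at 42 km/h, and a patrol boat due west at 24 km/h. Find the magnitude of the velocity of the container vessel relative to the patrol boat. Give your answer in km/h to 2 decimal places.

Taking east as x and north as y: container vessel velocity = (0.000, 42.000) km/h; patrol boat velocity = (-24.000, 0.000) km/h.
Velocity of container vessel relative to patrol boat = (0.000, 42.000) − (-24.000, 0.000) = (24.000, 42.000) km/h.
Magnitude = |(24.000, 42.000)| = 48.374 km/h.

48.37 km/h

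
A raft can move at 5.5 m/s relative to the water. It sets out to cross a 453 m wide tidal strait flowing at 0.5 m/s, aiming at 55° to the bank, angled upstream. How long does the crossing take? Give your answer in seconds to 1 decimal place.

The component of the raft's velocity perpendicular to the bank is 5.5 × sin 55° = 4.505 m/s.
The current is parallel to the bank, so it does not affect the crossing time.
Time = 453 / 4.505 = 100.547 s.

100.5 s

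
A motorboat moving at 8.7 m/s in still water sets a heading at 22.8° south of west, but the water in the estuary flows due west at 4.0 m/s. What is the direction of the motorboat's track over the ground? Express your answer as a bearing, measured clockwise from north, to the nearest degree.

Taking east as x and north as y: velocity relative to the water = (-8.020, -3.371) m/s; the water relative to ground = (-4.000, 0.000) m/s.
Velocity relative to ground = (-8.020, -3.371) + (-4.000, 0.000) = (-12.020, -3.371) m/s.
Bearing = atan2(-12.02, -3.37) = 254.33° clockwise from north.

254°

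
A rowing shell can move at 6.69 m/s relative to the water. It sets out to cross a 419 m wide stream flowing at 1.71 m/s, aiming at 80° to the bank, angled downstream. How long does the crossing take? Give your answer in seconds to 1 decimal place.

The component of the rowing shell's velocity perpendicular to the bank is 6.69 × sin 80° = 6.588 m/s.
The flow acts along the bank and has no component across it.
Time = 419 / 6.588 = 63.597 s.

63.6 s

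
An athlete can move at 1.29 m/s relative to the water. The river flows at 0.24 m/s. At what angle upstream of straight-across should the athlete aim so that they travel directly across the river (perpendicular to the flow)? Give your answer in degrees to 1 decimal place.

To cancel the current, the upstream component of the athlete's velocity must equal the flow: 1.29 sin θ = 0.24.
sin θ = 0.24 / 1.29 = 0.1860.
θ = arcsin(0.1860) = 10.722°.

10.7°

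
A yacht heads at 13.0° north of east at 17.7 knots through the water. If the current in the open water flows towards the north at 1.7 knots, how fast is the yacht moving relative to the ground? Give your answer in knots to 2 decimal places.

Taking east as x and north as y: velocity relative to the water = (17.246, 3.982) knots; the water relative to ground = (0.000, 1.700) knots.
Velocity relative to ground = (17.246, 3.982) + (0.000, 1.700) = (17.246, 5.682) knots.
Speed = |(17.246, 5.682)| = 18.158 knots.

18.16 knots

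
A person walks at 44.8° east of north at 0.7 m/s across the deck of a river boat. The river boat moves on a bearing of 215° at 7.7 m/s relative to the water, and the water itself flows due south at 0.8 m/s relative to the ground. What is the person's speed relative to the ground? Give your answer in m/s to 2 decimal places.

In east/north components (m/s): person relative to river boat = (0.493, 0.497); river boat relative to water = (-4.417, -6.307); water relative to ground = (0.000, -0.800).
Sum = (-3.923, -6.611) m/s.
Speed = |(-3.923, -6.611)| = 7.687 m/s.

7.69 m/s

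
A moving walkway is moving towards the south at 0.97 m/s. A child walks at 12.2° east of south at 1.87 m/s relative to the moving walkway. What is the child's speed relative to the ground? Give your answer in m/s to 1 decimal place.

2.8 m/s

Taking east as x and north as y: moving walkway velocity = (0.000, -0.970) m/s; child velocity relative to moving walkway = (0.395, -1.828) m/s.
Velocity relative to ground = (0.000, -0.970) + (0.395, -1.828) = (0.395, -2.798) m/s.
Speed = |(0.395, -2.798)| = 2.826 m/s.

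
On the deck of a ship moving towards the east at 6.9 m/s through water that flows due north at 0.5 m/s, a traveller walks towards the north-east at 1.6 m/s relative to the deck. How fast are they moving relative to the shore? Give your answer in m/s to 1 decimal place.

8.2 m/s

In east/north components (m/s): traveller relative to ship = (1.131, 1.131); ship relative to water = (6.900, 0.000); water relative to ground = (0.000, 0.500).
Sum = (8.031, 1.631) m/s.
Speed = |(8.031, 1.631)| = 8.195 m/s.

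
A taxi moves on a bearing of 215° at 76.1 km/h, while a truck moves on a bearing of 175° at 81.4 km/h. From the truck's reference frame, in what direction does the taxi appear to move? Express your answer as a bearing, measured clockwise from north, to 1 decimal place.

290.3°

Taking east as x and north as y: taxi velocity = (-43.649, -62.337) km/h; truck velocity = (7.094, -81.090) km/h.
Velocity of taxi relative to truck = (-43.649, -62.337) − (7.094, -81.090) = (-50.744, 18.753) km/h.
Bearing = atan2(-50.74, 18.75) = 290.28° clockwise from north.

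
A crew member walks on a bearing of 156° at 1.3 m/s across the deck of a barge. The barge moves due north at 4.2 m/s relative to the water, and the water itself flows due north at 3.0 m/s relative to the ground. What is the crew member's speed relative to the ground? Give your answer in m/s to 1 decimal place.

In east/north components (m/s): crew member relative to barge = (0.529, -1.188); barge relative to water = (0.000, 4.200); water relative to ground = (0.000, 3.000).
Sum = (0.529, 6.012) m/s.
Speed = |(0.529, 6.012)| = 6.036 m/s.

6.0 m/s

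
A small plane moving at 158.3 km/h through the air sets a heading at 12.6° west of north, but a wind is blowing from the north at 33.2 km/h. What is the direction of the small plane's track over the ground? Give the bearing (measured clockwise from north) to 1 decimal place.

344.1°

Taking east as x and north as y: velocity relative to the air = (-34.532, 154.488) km/h; the air relative to ground = (0.000, -33.200) km/h.
Velocity relative to ground = (-34.532, 154.488) + (0.000, -33.200) = (-34.532, 121.288) km/h.
Bearing = atan2(-34.53, 121.29) = 344.11° clockwise from north.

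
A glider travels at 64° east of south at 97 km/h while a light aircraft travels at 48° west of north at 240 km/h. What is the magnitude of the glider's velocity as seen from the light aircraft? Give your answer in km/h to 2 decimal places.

Taking east as x and north as y: glider velocity = (87.183, -42.522) km/h; light aircraft velocity = (-178.355, 160.591) km/h.
Velocity of glider relative to light aircraft = (87.183, -42.522) − (-178.355, 160.591) = (265.538, -203.113) km/h.
Magnitude = |(265.538, -203.113)| = 334.313 km/h.

334.31 km/h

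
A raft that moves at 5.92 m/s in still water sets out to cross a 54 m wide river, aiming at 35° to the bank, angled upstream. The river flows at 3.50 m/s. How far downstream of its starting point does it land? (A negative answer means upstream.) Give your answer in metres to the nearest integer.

Perpendicular speed = 3.396 m/s; crossing time = 54 / 3.396 = 15.903 s.
Net downstream speed = -1.349 m/s.
Drift = -1.349 × 15.903 = -21.459 m (upstream).

-21 m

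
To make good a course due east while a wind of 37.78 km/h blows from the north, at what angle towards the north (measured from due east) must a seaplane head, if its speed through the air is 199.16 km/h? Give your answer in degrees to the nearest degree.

The wind pushes perpendicular to the desired track; the heading must have a component into the wind equal to 37.78 km/h: 199.16 sin θ = 37.78.
sin θ = 0.1897, so θ = 10.935°.

11°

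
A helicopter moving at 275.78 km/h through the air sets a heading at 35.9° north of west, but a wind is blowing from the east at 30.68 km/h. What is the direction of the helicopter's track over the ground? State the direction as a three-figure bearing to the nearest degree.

Taking east as x and north as y: velocity relative to the air = (-223.393, 161.710) km/h; the air relative to ground = (-30.680, 0.000) km/h.
Velocity relative to ground = (-223.393, 161.710) + (-30.680, 0.000) = (-254.073, 161.710) km/h.
Bearing = atan2(-254.07, 161.71) = 302.48° clockwise from north.

302°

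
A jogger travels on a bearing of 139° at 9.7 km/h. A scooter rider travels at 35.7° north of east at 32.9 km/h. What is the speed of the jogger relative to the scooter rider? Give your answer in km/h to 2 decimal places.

Taking east as x and north as y: jogger velocity = (6.364, -7.321) km/h; scooter rider velocity = (26.718, 19.199) km/h.
Velocity of jogger relative to scooter rider = (6.364, -7.321) − (26.718, 19.199) = (-20.354, -26.519) km/h.
Magnitude = |(-20.354, -26.519)| = 33.430 km/h.

33.43 km/h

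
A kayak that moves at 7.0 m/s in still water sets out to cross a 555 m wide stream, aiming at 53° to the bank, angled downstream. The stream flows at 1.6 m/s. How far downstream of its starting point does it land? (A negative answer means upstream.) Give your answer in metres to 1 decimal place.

577.1 m

Perpendicular speed = 5.590 m/s; crossing time = 555 / 5.590 = 99.276 s.
Net downstream speed = 5.813 m/s.
Drift = 5.813 × 99.276 = 577.065 m (downstream).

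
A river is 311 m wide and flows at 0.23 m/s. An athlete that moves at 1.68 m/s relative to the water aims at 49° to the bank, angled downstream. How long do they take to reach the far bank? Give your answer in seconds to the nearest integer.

245 s

The component of the athlete's velocity perpendicular to the bank is 1.68 × sin 49° = 1.268 m/s.
The flow acts along the bank and has no component across it.
Time = 311 / 1.268 = 245.285 s.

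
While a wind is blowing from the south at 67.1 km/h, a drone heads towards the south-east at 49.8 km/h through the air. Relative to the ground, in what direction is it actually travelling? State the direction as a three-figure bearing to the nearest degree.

Taking east as x and north as y: velocity relative to the air = (35.214, -35.214) km/h; the air relative to ground = (0.000, 67.100) km/h.
Velocity relative to ground = (35.214, -35.214) + (0.000, 67.100) = (35.214, 31.886) km/h.
Bearing = atan2(35.21, 31.89) = 47.84° clockwise from north.

048°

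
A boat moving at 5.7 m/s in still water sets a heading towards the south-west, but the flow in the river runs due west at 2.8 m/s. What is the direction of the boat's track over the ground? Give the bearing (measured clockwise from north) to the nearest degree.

Taking east as x and north as y: velocity relative to the water = (-4.031, -4.031) m/s; the water relative to ground = (-2.800, 0.000) m/s.
Velocity relative to ground = (-4.031, -4.031) + (-2.800, 0.000) = (-6.831, -4.031) m/s.
Bearing = atan2(-6.83, -4.03) = 239.46° clockwise from north.

239°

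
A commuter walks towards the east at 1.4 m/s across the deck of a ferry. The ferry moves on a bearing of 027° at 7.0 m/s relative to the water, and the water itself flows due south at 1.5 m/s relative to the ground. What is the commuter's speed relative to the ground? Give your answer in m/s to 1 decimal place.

In east/north components (m/s): commuter relative to ferry = (1.400, 0.000); ferry relative to water = (3.178, 6.237); water relative to ground = (0.000, -1.500).
Sum = (4.578, 4.737) m/s.
Speed = |(4.578, 4.737)| = 6.588 m/s.

6.6 m/s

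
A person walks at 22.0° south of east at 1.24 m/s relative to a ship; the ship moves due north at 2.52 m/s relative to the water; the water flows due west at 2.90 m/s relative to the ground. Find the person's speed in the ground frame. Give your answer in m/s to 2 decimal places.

2.70 m/s

In east/north components (m/s): person relative to ship = (1.150, -0.465); ship relative to water = (0.000, 2.520); water relative to ground = (-2.900, 0.000).
Sum = (-1.750, 2.055) m/s.
Speed = |(-1.750, 2.055)| = 2.700 m/s.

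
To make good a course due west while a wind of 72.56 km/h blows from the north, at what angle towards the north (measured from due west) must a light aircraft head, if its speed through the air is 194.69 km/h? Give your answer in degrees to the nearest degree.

The wind pushes perpendicular to the desired track; the heading must have a component into the wind equal to 72.56 km/h: 194.69 sin θ = 72.56.
sin θ = 0.3727, so θ = 21.882°.

22°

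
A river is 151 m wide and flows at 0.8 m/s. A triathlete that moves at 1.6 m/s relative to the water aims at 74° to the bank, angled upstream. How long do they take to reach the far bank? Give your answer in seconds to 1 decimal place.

The component of the triathlete's velocity perpendicular to the bank is 1.6 × sin 74° = 1.538 m/s.
The current is parallel to the bank, so it does not affect the crossing time.
Time = 151 / 1.538 = 98.178 s.

98.2 s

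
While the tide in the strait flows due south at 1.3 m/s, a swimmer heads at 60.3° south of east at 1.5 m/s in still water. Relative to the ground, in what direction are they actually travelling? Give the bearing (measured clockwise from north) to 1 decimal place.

Taking east as x and north as y: velocity relative to the water = (0.743, -1.303) m/s; the water relative to ground = (0.000, -1.300) m/s.
Velocity relative to ground = (0.743, -1.303) + (0.000, -1.300) = (0.743, -2.603) m/s.
Bearing = atan2(0.74, -2.60) = 164.07° clockwise from north.

164.1°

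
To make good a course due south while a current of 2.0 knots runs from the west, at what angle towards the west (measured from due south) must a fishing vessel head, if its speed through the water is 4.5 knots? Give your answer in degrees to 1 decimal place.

The current pushes perpendicular to the desired track; the heading must have a component into the current equal to 2.0 knots: 4.5 sin θ = 2.0.
sin θ = 0.4444, so θ = 26.388°.

26.4°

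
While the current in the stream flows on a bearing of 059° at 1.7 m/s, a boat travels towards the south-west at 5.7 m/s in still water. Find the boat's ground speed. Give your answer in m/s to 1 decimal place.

Taking east as x and north as y: velocity relative to the water = (-4.031, -4.031) m/s; the water relative to ground = (1.457, 0.876) m/s.
Velocity relative to ground = (-4.031, -4.031) + (1.457, 0.876) = (-2.573, -3.155) m/s.
Speed = |(-2.573, -3.155)| = 4.071 m/s.

4.1 m/s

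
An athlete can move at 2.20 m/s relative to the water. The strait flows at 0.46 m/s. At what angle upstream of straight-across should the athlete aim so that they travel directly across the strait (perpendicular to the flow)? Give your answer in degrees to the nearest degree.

To cancel the current, the upstream component of the athlete's velocity must equal the flow: 2.20 sin θ = 0.46.
sin θ = 0.46 / 2.20 = 0.2091.
θ = arcsin(0.2091) = 12.069°.

12°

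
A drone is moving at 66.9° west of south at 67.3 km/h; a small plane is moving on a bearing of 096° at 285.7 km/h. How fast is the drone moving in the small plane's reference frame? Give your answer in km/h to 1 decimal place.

Taking east as x and north as y: drone velocity = (-61.904, -26.404) km/h; small plane velocity = (284.135, -29.864) km/h.
Velocity of drone relative to small plane = (-61.904, -26.404) − (284.135, -29.864) = (-346.039, 3.459) km/h.
Magnitude = |(-346.039, 3.459)| = 346.056 km/h.

346.1 km/h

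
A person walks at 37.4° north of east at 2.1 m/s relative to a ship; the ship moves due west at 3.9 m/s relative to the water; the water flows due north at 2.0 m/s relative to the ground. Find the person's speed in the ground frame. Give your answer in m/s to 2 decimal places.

3.96 m/s

In east/north components (m/s): person relative to ship = (1.668, 1.275); ship relative to water = (-3.900, 0.000); water relative to ground = (0.000, 2.000).
Sum = (-2.232, 3.275) m/s.
Speed = |(-2.232, 3.275)| = 3.964 m/s.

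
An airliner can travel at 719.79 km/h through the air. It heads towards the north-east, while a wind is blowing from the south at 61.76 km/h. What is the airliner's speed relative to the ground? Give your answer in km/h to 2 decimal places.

Taking east as x and north as y: velocity relative to the air = (508.968, 508.968) km/h; the air relative to ground = (0.000, 61.760) km/h.
Velocity relative to ground = (508.968, 508.968) + (0.000, 61.760) = (508.968, 570.728) km/h.
Speed = |(508.968, 570.728)| = 764.709 km/h.

764.71 km/h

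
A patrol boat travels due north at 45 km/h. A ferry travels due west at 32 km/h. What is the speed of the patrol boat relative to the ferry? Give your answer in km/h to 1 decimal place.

55.2 km/h

Taking east as x and north as y: patrol boat velocity = (0.000, 45.000) km/h; ferry velocity = (-32.000, 0.000) km/h.
Velocity of patrol boat relative to ferry = (0.000, 45.000) − (-32.000, 0.000) = (32.000, 45.000) km/h.
Magnitude = |(32.000, 45.000)| = 55.218 km/h.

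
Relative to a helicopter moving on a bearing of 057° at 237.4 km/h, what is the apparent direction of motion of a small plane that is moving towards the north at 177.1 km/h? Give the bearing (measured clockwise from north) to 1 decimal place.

Taking east as x and north as y: small plane velocity = (0.000, 177.100) km/h; helicopter velocity = (199.100, 129.297) km/h.
Velocity of small plane relative to helicopter = (0.000, 177.100) − (199.100, 129.297) = (-199.100, 47.803) km/h.
Bearing = atan2(-199.10, 47.80) = 283.50° clockwise from north.

283.5°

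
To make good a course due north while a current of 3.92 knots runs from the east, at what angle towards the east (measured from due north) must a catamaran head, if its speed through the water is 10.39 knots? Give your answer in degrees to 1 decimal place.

22.2°

The current pushes perpendicular to the desired track; the heading must have a component into the current equal to 3.92 knots: 10.39 sin θ = 3.92.
sin θ = 0.3773, so θ = 22.166°.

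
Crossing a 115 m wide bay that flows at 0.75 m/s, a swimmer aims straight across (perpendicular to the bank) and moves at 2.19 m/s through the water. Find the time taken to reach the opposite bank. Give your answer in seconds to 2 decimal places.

52.51 s

The component of the swimmer's velocity perpendicular to the bank is 2.19 m/s.
The flow acts along the bank and has no component across it.
Time = 115 / 2.190 = 52.511 s.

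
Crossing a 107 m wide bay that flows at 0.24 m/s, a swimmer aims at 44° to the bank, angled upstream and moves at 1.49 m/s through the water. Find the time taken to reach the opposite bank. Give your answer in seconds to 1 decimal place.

The component of the swimmer's velocity perpendicular to the bank is 1.49 × sin 44° = 1.035 m/s.
The flow acts along the bank and has no component across it.
Time = 107 / 1.035 = 103.378 s.

103.4 s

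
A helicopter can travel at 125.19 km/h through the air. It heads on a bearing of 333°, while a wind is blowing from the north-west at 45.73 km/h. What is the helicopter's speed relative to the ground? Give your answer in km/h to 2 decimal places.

82.91 km/h

Taking east as x and north as y: velocity relative to the air = (-56.835, 111.545) km/h; the air relative to ground = (32.336, -32.336) km/h.
Velocity relative to ground = (-56.835, 111.545) + (32.336, -32.336) = (-24.499, 79.209) km/h.
Speed = |(-24.499, 79.209)| = 82.911 km/h.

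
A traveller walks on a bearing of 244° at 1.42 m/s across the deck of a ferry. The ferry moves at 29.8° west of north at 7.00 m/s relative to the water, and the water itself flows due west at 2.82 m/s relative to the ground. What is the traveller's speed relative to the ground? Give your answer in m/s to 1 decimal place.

In east/north components (m/s): traveller relative to ferry = (-1.276, -0.622); ferry relative to water = (-3.479, 6.074); water relative to ground = (-2.820, 0.000).
Sum = (-7.575, 5.452) m/s.
Speed = |(-7.575, 5.452)| = 9.333 m/s.

9.3 m/s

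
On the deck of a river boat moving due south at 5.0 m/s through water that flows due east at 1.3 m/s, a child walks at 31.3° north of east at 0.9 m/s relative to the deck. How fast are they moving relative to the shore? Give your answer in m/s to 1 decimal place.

In east/north components (m/s): child relative to river boat = (0.769, 0.468); river boat relative to water = (0.000, -5.000); water relative to ground = (1.300, 0.000).
Sum = (2.069, -4.532) m/s.
Speed = |(2.069, -4.532)| = 4.982 m/s.

5.0 m/s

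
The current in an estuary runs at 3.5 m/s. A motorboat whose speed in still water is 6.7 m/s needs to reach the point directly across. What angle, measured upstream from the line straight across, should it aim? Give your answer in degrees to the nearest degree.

To cancel the current, the upstream component of the motorboat's velocity must equal the flow: 6.7 sin θ = 3.5.
sin θ = 3.5 / 6.7 = 0.5224.
θ = arcsin(0.5224) = 31.493°.

31°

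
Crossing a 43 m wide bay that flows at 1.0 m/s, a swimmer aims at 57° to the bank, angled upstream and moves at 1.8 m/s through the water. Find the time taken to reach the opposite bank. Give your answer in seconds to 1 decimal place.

The component of the swimmer's velocity perpendicular to the bank is 1.8 × sin 57° = 1.510 m/s.
The current is parallel to the bank, so it does not affect the crossing time.
Time = 43 / 1.510 = 28.484 s.

28.5 s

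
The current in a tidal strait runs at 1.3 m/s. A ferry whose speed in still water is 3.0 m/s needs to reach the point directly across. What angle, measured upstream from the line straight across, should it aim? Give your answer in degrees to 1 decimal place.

To cancel the current, the upstream component of the ferry's velocity must equal the flow: 3.0 sin θ = 1.3.
sin θ = 1.3 / 3.0 = 0.4333.
θ = arcsin(0.4333) = 25.679°.

25.7°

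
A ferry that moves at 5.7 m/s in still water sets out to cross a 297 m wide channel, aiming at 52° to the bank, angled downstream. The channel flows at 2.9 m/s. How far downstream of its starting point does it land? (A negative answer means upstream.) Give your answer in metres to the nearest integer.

424 m

Perpendicular speed = 4.492 m/s; crossing time = 297 / 4.492 = 66.123 s.
Net downstream speed = 6.409 m/s.
Drift = 6.409 × 66.123 = 423.797 m (downstream).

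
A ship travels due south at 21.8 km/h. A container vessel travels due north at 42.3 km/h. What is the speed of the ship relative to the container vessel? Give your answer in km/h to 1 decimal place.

Taking east as x and north as y: ship velocity = (0.000, -21.800) km/h; container vessel velocity = (0.000, 42.300) km/h.
Velocity of ship relative to container vessel = (0.000, -21.800) − (0.000, 42.300) = (0.000, -64.100) km/h.
Magnitude = |(0.000, -64.100)| = 64.100 km/h.

64.1 km/h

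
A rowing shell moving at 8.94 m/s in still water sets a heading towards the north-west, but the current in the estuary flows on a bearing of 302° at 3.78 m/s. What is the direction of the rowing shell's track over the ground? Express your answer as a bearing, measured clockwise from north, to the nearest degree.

311°

Taking east as x and north as y: velocity relative to the water = (-6.322, 6.322) m/s; the water relative to ground = (-3.206, 2.003) m/s.
Velocity relative to ground = (-6.322, 6.322) + (-3.206, 2.003) = (-9.527, 8.325) m/s.
Bearing = atan2(-9.53, 8.32) = 311.15° clockwise from north.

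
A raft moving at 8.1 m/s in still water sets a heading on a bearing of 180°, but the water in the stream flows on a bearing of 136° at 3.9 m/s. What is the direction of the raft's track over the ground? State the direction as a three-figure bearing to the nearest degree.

Taking east as x and north as y: velocity relative to the water = (0.000, -8.100) m/s; the water relative to ground = (2.709, -2.805) m/s.
Velocity relative to ground = (0.000, -8.100) + (2.709, -2.805) = (2.709, -10.905) m/s.
Bearing = atan2(2.71, -10.91) = 166.05° clockwise from north.

166°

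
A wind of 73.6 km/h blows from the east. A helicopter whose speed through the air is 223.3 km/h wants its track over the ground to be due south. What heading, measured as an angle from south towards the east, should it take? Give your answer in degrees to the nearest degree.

The wind pushes perpendicular to the desired track; the heading must have a component into the wind equal to 73.6 km/h: 223.3 sin θ = 73.6.
sin θ = 0.3296, so θ = 19.245°.

19°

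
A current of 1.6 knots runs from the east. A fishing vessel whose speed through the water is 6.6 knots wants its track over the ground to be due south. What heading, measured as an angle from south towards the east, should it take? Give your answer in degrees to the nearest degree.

14°

The current pushes perpendicular to the desired track; the heading must have a component into the current equal to 1.6 knots: 6.6 sin θ = 1.6.
sin θ = 0.2424, so θ = 14.030°.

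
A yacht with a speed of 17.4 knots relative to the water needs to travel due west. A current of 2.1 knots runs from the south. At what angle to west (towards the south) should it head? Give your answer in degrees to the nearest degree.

7°

The current pushes perpendicular to the desired track; the heading must have a component into the current equal to 2.1 knots: 17.4 sin θ = 2.1.
sin θ = 0.1207, so θ = 6.932°.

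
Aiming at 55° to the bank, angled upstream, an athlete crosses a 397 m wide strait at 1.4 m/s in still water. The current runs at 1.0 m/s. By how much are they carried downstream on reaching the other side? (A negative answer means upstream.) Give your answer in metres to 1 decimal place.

68.2 m

Perpendicular speed = 1.147 m/s; crossing time = 397 / 1.147 = 346.177 s.
Net downstream speed = 0.197 m/s.
Drift = 0.197 × 346.177 = 68.194 m (downstream).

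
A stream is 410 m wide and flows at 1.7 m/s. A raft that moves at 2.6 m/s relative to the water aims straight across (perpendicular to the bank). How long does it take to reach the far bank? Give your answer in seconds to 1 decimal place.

157.7 s

The component of the raft's velocity perpendicular to the bank is 2.6 m/s.
Only the cross-stream component determines the crossing time; the current contributes nothing perpendicular to the bank.
Time = 410 / 2.600 = 157.692 s.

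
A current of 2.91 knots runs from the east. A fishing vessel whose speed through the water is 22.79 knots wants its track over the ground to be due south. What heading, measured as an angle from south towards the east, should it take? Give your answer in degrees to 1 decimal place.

7.3°

The current pushes perpendicular to the desired track; the heading must have a component into the current equal to 2.91 knots: 22.79 sin θ = 2.91.
sin θ = 0.1277, so θ = 7.336°.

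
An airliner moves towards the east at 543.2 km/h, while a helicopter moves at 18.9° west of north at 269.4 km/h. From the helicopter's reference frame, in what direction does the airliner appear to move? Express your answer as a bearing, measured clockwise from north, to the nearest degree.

Taking east as x and north as y: airliner velocity = (543.200, 0.000) km/h; helicopter velocity = (-87.263, 254.875) km/h.
Velocity of airliner relative to helicopter = (543.200, 0.000) − (-87.263, 254.875) = (630.463, -254.875) km/h.
Bearing = atan2(630.46, -254.88) = 112.01° clockwise from north.

112°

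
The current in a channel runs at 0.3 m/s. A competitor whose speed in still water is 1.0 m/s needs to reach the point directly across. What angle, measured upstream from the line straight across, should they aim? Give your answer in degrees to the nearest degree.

17°

To cancel the current, the upstream component of the competitor's velocity must equal the flow: 1.0 sin θ = 0.3.
sin θ = 0.3 / 1.0 = 0.3000.
θ = arcsin(0.3000) = 17.458°.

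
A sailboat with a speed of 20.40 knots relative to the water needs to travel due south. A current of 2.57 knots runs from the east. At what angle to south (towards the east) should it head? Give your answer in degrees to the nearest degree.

The current pushes perpendicular to the desired track; the heading must have a component into the current equal to 2.57 knots: 20.40 sin θ = 2.57.
sin θ = 0.1260, so θ = 7.237°.

7°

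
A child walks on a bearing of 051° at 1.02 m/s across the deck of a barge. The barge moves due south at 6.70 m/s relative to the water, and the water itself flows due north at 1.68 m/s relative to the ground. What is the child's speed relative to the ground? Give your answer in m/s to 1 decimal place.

In east/north components (m/s): child relative to barge = (0.793, 0.642); barge relative to water = (0.000, -6.700); water relative to ground = (0.000, 1.680).
Sum = (0.793, -4.378) m/s.
Speed = |(0.793, -4.378)| = 4.449 m/s.

4.4 m/s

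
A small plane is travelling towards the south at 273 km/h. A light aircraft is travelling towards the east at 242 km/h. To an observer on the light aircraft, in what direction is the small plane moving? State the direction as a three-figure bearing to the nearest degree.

222°

Taking east as x and north as y: small plane velocity = (0.000, -273.000) km/h; light aircraft velocity = (242.000, 0.000) km/h.
Velocity of small plane relative to light aircraft = (0.000, -273.000) − (242.000, 0.000) = (-242.000, -273.000) km/h.
Bearing = atan2(-242.00, -273.00) = 221.56° clockwise from north.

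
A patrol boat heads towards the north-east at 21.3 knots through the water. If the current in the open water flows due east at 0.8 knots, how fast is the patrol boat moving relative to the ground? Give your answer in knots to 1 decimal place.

Taking east as x and north as y: velocity relative to the water = (15.061, 15.061) knots; the water relative to ground = (0.800, 0.000) knots.
Velocity relative to ground = (15.061, 15.061) + (0.800, 0.000) = (15.861, 15.061) knots.
Speed = |(15.861, 15.061)| = 21.873 knots.

21.9 knots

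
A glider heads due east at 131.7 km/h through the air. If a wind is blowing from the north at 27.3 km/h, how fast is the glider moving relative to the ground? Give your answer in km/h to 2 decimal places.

134.50 km/h

Taking east as x and north as y: velocity relative to the air = (131.700, 0.000) km/h; the air relative to ground = (0.000, -27.300) km/h.
Velocity relative to ground = (131.700, 0.000) + (0.000, -27.300) = (131.700, -27.300) km/h.
Speed = |(131.700, -27.300)| = 134.500 km/h.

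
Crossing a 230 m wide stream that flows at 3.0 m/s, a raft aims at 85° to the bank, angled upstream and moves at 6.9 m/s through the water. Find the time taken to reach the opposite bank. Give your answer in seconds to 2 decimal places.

33.46 s

The component of the raft's velocity perpendicular to the bank is 6.9 × sin 85° = 6.874 m/s.
The current is parallel to the bank, so it does not affect the crossing time.
Time = 230 / 6.874 = 33.461 s.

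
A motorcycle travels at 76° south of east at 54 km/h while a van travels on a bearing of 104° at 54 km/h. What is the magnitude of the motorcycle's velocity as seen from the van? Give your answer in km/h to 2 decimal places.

55.62 km/h

Taking east as x and north as y: motorcycle velocity = (13.064, -52.396) km/h; van velocity = (52.396, -13.064) km/h.
Velocity of motorcycle relative to van = (13.064, -52.396) − (52.396, -13.064) = (-39.332, -39.332) km/h.
Magnitude = |(-39.332, -39.332)| = 55.624 km/h.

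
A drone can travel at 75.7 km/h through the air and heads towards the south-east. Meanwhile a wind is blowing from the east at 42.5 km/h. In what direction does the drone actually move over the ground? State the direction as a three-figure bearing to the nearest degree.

Taking east as x and north as y: velocity relative to the air = (53.528, -53.528) km/h; the air relative to ground = (-42.500, 0.000) km/h.
Velocity relative to ground = (53.528, -53.528) + (-42.500, 0.000) = (11.028, -53.528) km/h.
Bearing = atan2(11.03, -53.53) = 168.36° clockwise from north.

168°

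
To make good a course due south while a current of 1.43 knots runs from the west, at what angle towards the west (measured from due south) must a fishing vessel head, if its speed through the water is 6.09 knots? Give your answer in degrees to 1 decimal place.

13.6°

The current pushes perpendicular to the desired track; the heading must have a component into the current equal to 1.43 knots: 6.09 sin θ = 1.43.
sin θ = 0.2348, so θ = 13.580°.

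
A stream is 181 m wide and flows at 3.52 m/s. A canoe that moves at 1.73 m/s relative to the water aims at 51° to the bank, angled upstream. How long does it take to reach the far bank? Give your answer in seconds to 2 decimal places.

The component of the canoe's velocity perpendicular to the bank is 1.73 × sin 51° = 1.344 m/s.
The current is parallel to the bank, so it does not affect the crossing time.
Time = 181 / 1.344 = 134.626 s.

134.63 s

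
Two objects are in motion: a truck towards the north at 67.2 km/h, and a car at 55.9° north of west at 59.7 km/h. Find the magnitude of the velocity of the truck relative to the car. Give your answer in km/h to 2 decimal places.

Taking east as x and north as y: truck velocity = (0.000, 67.200) km/h; car velocity = (-33.470, 49.435) km/h.
Velocity of truck relative to car = (0.000, 67.200) − (-33.470, 49.435) = (33.470, 17.765) km/h.
Magnitude = |(33.470, 17.765)| = 37.892 km/h.

37.89 km/h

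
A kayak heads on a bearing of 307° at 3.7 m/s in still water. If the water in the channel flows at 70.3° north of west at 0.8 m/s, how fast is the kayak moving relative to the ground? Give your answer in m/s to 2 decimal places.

4.39 m/s

Taking east as x and north as y: velocity relative to the water = (-2.955, 2.227) m/s; the water relative to ground = (-0.270, 0.753) m/s.
Velocity relative to ground = (-2.955, 2.227) + (-0.270, 0.753) = (-3.225, 2.980) m/s.
Speed = |(-3.225, 2.980)| = 4.391 m/s.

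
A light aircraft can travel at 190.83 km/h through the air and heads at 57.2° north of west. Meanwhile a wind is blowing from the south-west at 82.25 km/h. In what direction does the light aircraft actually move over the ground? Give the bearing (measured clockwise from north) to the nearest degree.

348°

Taking east as x and north as y: velocity relative to the air = (-103.374, 160.405) km/h; the air relative to ground = (58.160, 58.160) km/h.
Velocity relative to ground = (-103.374, 160.405) + (58.160, 58.160) = (-45.215, 218.565) km/h.
Bearing = atan2(-45.21, 218.56) = 348.31° clockwise from north.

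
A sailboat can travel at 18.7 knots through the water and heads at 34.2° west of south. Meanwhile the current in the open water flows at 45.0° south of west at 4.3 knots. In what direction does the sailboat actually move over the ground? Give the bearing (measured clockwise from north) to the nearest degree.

Taking east as x and north as y: velocity relative to the water = (-10.511, -15.466) knots; the water relative to ground = (-3.041, -3.041) knots.
Velocity relative to ground = (-10.511, -15.466) + (-3.041, -3.041) = (-13.552, -18.507) knots.
Bearing = atan2(-13.55, -18.51) = 216.21° clockwise from north.

216°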